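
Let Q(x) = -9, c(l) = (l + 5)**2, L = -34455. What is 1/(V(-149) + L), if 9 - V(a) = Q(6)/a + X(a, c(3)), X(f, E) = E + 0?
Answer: -149/5141999 ≈ -2.8977e-5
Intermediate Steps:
c(l) = (5 + l)**2
X(f, E) = E
V(a) = -55 + 9/a (V(a) = 9 - (-9/a + (5 + 3)**2) = 9 - (-9/a + 8**2) = 9 - (-9/a + 64) = 9 - (64 - 9/a) = 9 + (-64 + 9/a) = -55 + 9/a)
1/(V(-149) + L) = 1/((-55 + 9/(-149)) - 34455) = 1/((-55 + 9*(-1/149)) - 34455) = 1/((-55 - 9/149) - 34455) = 1/(-8204/149 - 34455) = 1/(-5141999/149) = -149/5141999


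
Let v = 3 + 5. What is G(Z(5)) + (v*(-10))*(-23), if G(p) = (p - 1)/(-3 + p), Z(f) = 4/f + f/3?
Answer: 7349/4 ≈ 1837.3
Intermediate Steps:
v = 8
Z(f) = 4/f + f/3 (Z(f) = 4/f + f*(⅓) = 4/f + f/3)
G(p) = (-1 + p)/(-3 + p)
G(Z(5)) + (v*(-10))*(-23) = (-1 + (4/5 + (⅓)*5))/(-3 + (4/5 + (⅓)*5)) + (8*(-10))*(-23) = (-1 + (4*(⅕) + 5/3))/(-3 + (4*(⅕) + 5/3)) - 80*(-23) = (-1 + (⅘ + 5/3))/(-3 + (⅘ + 5/3)) + 1840 = (-1 + 37/15)/(-3 + 37/15) + 1840 = (22/15)/(-8/15) + 1840 = -15/8*22/15 + 1840 = -11/4 + 1840 = 7349/4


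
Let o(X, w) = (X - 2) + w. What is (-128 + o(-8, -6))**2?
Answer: 20736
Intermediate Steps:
o(X, w) = -2 + X + w (o(X, w) = (-2 + X) + w = -2 + X + w)
(-128 + o(-8, -6))**2 = (-128 + (-2 - 8 - 6))**2 = (-128 - 16)**2 = (-144)**2 = 20736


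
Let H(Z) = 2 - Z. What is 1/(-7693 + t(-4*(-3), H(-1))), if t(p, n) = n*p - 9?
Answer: -1/7666 ≈ -0.00013045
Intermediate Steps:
t(p, n) = -9 + n*p
1/(-7693 + t(-4*(-3), H(-1))) = 1/(-7693 + (-9 + (2 - 1*(-1))*(-4*(-3)))) = 1/(-7693 + (-9 + (2 + 1)*12)) = 1/(-7693 + (-9 + 3*12)) = 1/(-7693 + (-9 + 36)) = 1/(-7693 + 27) = 1/(-7666) = -1/7666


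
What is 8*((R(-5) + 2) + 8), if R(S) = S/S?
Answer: 88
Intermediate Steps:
R(S) = 1
8*((R(-5) + 2) + 8) = 8*((1 + 2) + 8) = 8*(3 + 8) = 8*11 = 88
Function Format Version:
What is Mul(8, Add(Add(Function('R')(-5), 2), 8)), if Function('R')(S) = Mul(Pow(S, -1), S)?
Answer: 88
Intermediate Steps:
Function('R')(S) = 1
Mul(8, Add(Add(Function('R')(-5), 2), 8)) = Mul(8, Add(Add(1, 2), 8)) = Mul(8, Add(3, 8)) = Mul(8, 11) = 88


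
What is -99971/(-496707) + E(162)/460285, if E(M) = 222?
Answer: 46125420689/228626781495 ≈ 0.20175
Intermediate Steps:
-99971/(-496707) + E(162)/460285 = -99971/(-496707) + 222/460285 = -99971*(-1/496707) + 222*(1/460285) = 99971/496707 + 222/460285 = 46125420689/228626781495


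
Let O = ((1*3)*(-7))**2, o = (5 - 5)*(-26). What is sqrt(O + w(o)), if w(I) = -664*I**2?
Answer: 21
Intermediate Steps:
o = 0 (o = 0*(-26) = 0)
O = 441 (O = (3*(-7))**2 = (-21)**2 = 441)
sqrt(O + w(o)) = sqrt(441 - 664*0**2) = sqrt(441 - 664*0) = sqrt(441 + 0) = sqrt(441) = 21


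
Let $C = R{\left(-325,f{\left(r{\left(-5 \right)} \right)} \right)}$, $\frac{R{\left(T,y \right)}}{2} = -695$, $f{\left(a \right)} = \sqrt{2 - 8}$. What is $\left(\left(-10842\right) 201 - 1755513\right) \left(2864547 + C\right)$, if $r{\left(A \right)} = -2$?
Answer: $-11265821321535$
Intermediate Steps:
$f{\left(a \right)} = i \sqrt{6}$ ($f{\left(a \right)} = \sqrt{-6} = i \sqrt{6}$)
$R{\left(T,y \right)} = -1390$ ($R{\left(T,y \right)} = 2 \left(-695\right) = -1390$)
$C = -1390$
$\left(\left(-10842\right) 201 - 1755513\right) \left(2864547 + C\right) = \left(\left(-10842\right) 201 - 1755513\right) \left(2864547 - 1390\right) = \left(-2179242 - 1755513\right) 2863157 = \left(-3934755\right) 2863157 = -11265821321535$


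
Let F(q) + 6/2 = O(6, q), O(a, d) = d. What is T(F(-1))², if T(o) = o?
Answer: 16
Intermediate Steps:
F(q) = -3 + q
T(F(-1))² = (-3 - 1)² = (-4)² = 16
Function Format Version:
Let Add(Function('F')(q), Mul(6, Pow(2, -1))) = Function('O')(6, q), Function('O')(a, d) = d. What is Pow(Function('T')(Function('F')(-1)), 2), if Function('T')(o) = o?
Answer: 16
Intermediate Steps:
Function('F')(q) = Add(-3, q)
Pow(Function('T')(Function('F')(-1)), 2) = Pow(Add(-3, -1), 2) = Pow(-4, 2) = 16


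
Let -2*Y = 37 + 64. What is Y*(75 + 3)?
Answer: -3939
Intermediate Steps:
Y = -101/2 (Y = -(37 + 64)/2 = -1/2*101 = -101/2 ≈ -50.500)
Y*(75 + 3) = -101*(75 + 3)/2 = -101/2*78 = -3939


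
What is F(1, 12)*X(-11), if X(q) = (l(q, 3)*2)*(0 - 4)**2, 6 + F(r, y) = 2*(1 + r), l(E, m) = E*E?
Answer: -7744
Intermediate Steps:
l(E, m) = E**2
F(r, y) = -4 + 2*r (F(r, y) = -6 + 2*(1 + r) = -6 + (2 + 2*r) = -4 + 2*r)
X(q) = 32*q**2 (X(q) = (q**2*2)*(0 - 4)**2 = (2*q**2)*(-4)**2 = (2*q**2)*16 = 32*q**2)
F(1, 12)*X(-11) = (-4 + 2*1)*(32*(-11)**2) = (-4 + 2)*(32*121) = -2*3872 = -7744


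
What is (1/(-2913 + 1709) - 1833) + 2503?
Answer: 806679/1204 ≈ 670.00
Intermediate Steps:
(1/(-2913 + 1709) - 1833) + 2503 = (1/(-1204) - 1833) + 2503 = (-1/1204 - 1833) + 2503 = -2206933/1204 + 2503 = 806679/1204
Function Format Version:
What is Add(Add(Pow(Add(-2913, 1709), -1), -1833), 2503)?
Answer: Rational(806679, 1204) ≈ 670.00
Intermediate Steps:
Add(Add(Pow(Add(-2913, 1709), -1), -1833), 2503) = Add(Add(Pow(-1204, -1), -1833), 2503) = Add(Add(Rational(-1, 1204), -1833), 2503) = Add(Rational(-2206933, 1204), 2503) = Rational(806679, 1204)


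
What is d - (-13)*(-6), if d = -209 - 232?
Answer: -519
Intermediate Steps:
d = -441
d - (-13)*(-6) = -441 - (-13)*(-6) = -441 - 1*78 = -441 - 78 = -519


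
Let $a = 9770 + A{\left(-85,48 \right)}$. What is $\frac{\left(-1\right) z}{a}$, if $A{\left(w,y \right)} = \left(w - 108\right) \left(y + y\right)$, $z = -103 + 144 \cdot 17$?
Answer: $\frac{2345}{8758} \approx 0.26776$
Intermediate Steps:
$z = 2345$ ($z = -103 + 2448 = 2345$)
$A{\left(w,y \right)} = 2 y \left(-108 + w\right)$ ($A{\left(w,y \right)} = \left(-108 + w\right) 2 y = 2 y \left(-108 + w\right)$)
$a = -8758$ ($a = 9770 + 2 \cdot 48 \left(-108 - 85\right) = 9770 + 2 \cdot 48 \left(-193\right) = 9770 - 18528 = -8758$)
$\frac{\left(-1\right) z}{a} = \frac{\left(-1\right) 2345}{-8758} = \left(-2345\right) \left(- \frac{1}{8758}\right) = \frac{2345}{8758}$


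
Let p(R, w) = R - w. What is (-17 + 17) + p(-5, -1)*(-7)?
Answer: 28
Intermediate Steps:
(-17 + 17) + p(-5, -1)*(-7) = (-17 + 17) + (-5 - 1*(-1))*(-7) = 0 + (-5 + 1)*(-7) = 0 - 4*(-7) = 0 + 28 = 28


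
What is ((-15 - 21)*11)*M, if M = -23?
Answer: 9108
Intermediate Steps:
((-15 - 21)*11)*M = ((-15 - 21)*11)*(-23) = -36*11*(-23) = -396*(-23) = 9108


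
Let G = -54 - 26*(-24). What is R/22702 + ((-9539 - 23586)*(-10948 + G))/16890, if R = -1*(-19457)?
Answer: 780462354623/38343678 ≈ 20354.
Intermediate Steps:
G = 570 (G = -54 + 624 = 570)
R = 19457
R/22702 + ((-9539 - 23586)*(-10948 + G))/16890 = 19457/22702 + ((-9539 - 23586)*(-10948 + 570))/16890 = 19457*(1/22702) - 33125*(-10378)*(1/16890) = 19457/22702 + 343771250*(1/16890) = 19457/22702 + 34377125/1689 = 780462354623/38343678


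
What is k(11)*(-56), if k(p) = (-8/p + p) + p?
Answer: -13104/11 ≈ -1191.3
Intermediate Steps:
k(p) = -8/p + 2*p (k(p) = (p - 8/p) + p = -8/p + 2*p)
k(11)*(-56) = (-8/11 + 2*11)*(-56) = (-8*1/11 + 22)*(-56) = (-8/11 + 22)*(-56) = (234/11)*(-56) = -13104/11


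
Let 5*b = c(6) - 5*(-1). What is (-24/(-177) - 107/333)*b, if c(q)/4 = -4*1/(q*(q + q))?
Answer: -156907/884115 ≈ -0.17747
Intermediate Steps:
c(q) = -8/q² (c(q) = 4*(-4*1/(q*(q + q))) = 4*(-4*1/(2*q²)) = 4*(-2/q²) = -8/q²)
b = 43/45 (b = (-8/6² - 5*(-1))/5 = (-8*1/36 + 5)/5 = (-2/9 + 5)/5 = (⅕)*(43/9) = 43/45 ≈ 0.95556)
(-24/(-177) - 107/333)*b = (-24/(-177) - 107/333)*(43/45) = (-24*(-1/177) - 107*1/333)*(43/45) = (8/59 - 107/333)*(43/45) = -3649/19647*43/45 = -156907/884115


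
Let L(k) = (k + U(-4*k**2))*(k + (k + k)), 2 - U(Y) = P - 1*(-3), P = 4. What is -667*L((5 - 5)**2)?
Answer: 0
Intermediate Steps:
U(Y) = -5 (U(Y) = 2 - (4 - 1*(-3)) = 2 - (4 + 3) = 2 - 1*7 = 2 - 7 = -5)
L(k) = 3*k*(-5 + k) (L(k) = (k - 5)*(k + (k + k)) = (-5 + k)*(k + 2*k) = (-5 + k)*(3*k) = 3*k*(-5 + k))
-667*L((5 - 5)**2) = -2001*(5 - 5)**2*(-5 + (5 - 5)**2) = -2001*0**2*(-5 + 0**2) = -2001*0*(-5 + 0) = -2001*0*(-5) = -667*0 = 0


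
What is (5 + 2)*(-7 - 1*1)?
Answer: -56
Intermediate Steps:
(5 + 2)*(-7 - 1*1) = 7*(-7 - 1) = 7*(-8) = -56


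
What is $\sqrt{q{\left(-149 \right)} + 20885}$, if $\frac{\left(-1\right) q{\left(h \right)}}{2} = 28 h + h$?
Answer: $\sqrt{29527} \approx 171.83$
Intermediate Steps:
$q{\left(h \right)} = - 58 h$ ($q{\left(h \right)} = - 2 \left(28 h + h\right) = - 2 \cdot 29 h = - 58 h$)
$\sqrt{q{\left(-149 \right)} + 20885} = \sqrt{\left(-58\right) \left(-149\right) + 20885} = \sqrt{8642 + 20885} = \sqrt{29527}$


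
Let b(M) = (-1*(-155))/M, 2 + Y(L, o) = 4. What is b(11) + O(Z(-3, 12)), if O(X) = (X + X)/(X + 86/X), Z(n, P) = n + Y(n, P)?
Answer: 13507/957 ≈ 14.114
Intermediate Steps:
Y(L, o) = 2 (Y(L, o) = -2 + 4 = 2)
Z(n, P) = 2 + n (Z(n, P) = n + 2 = 2 + n)
O(X) = 2*X/(X + 86/X) (O(X) = (2*X)/(X + 86/X) = 2*X/(X + 86/X))
b(M) = 155/M
b(11) + O(Z(-3, 12)) = 155/11 + 2*(2 - 3)²/(86 + (2 - 3)²) = 155*(1/11) + 2*(-1)²/(86 + (-1)²) = 155/11 + 2*1/(86 + 1) = 155/11 + 2*1/87 = 155/11 + 2*1*(1/87) = 155/11 + 2/87 = 13507/957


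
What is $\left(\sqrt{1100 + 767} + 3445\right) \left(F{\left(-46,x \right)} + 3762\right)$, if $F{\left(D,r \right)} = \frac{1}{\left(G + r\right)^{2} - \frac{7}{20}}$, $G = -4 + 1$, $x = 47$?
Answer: $\frac{501724033070}{38713} + \frac{145638326 \sqrt{1867}}{38713} \approx 1.3123 \cdot 10^{7}$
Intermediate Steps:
$G = -3$
$F{\left(D,r \right)} = \frac{1}{- \frac{7}{20} + \left(-3 + r\right)^{2}}$ ($F{\left(D,r \right)} = \frac{1}{\left(-3 + r\right)^{2} - \frac{7}{20}} = \frac{1}{- \frac{7}{20} + \left(-3 + r\right)^{2}}$)
$\left(\sqrt{1100 + 767} + 3445\right) \left(F{\left(-46,x \right)} + 3762\right) = \left(\sqrt{1100 + 767} + 3445\right) \left(\frac{20}{-7 + 20 \left(-3 + 47\right)^{2}} + 3762\right) = \left(\sqrt{1867} + 3445\right) \left(\frac{20}{-7 + 20 \cdot 44^{2}} + 3762\right) = \left(3445 + \sqrt{1867}\right) \left(\frac{20}{-7 + 20 \cdot 1936} + 3762\right) = \left(3445 + \sqrt{1867}\right) \left(\frac{20}{-7 + 38720} + 3762\right) = \left(3445 + \sqrt{1867}\right) \left(\frac{20}{38713} + 3762\right) = \left(3445 + \sqrt{1867}\right) \frac{145638326}{38713} = \frac{501724033070}{38713} + \frac{145638326 \sqrt{1867}}{38713}$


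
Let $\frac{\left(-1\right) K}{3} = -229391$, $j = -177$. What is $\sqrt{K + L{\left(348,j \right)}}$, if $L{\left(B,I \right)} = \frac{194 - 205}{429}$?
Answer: $\frac{\sqrt{1046711094}}{39} \approx 829.56$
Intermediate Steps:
$K = 688173$ ($K = \left(-3\right) \left(-229391\right) = 688173$)
$L{\left(B,I \right)} = - \frac{1}{39}$ ($L{\left(B,I \right)} = \left(194 - 205\right) \frac{1}{429} = \left(-11\right) \frac{1}{429} = - \frac{1}{39}$)
$\sqrt{K + L{\left(348,j \right)}} = \sqrt{688173 - \frac{1}{39}} = \sqrt{\frac{26838746}{39}} = \frac{\sqrt{1046711094}}{39}$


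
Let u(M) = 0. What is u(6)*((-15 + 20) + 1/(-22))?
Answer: 0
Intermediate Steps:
u(6)*((-15 + 20) + 1/(-22)) = 0*((-15 + 20) + 1/(-22)) = 0*(5 - 1/22) = 0*(109/22) = 0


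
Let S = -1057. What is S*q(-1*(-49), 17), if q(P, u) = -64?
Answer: 67648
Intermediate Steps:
S*q(-1*(-49), 17) = -1057*(-64) = 67648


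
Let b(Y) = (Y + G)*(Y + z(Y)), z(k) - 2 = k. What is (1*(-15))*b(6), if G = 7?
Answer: -2730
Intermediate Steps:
z(k) = 2 + k
b(Y) = (2 + 2*Y)*(7 + Y) (b(Y) = (Y + 7)*(Y + (2 + Y)) = (7 + Y)*(2 + 2*Y) = (2 + 2*Y)*(7 + Y))
(1*(-15))*b(6) = (1*(-15))*(14 + 2*6**2 + 16*6) = -15*(14 + 2*36 + 96) = -15*(14 + 72 + 96) = -15*182 = -2730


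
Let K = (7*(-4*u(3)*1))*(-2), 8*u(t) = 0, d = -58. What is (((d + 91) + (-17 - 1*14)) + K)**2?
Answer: 4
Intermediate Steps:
u(t) = 0 (u(t) = (1/8)*0 = 0)
K = 0 (K = (7*(-4*0*1))*(-2) = (7*(0*1))*(-2) = (7*0)*(-2) = 0*(-2) = 0)
(((d + 91) + (-17 - 1*14)) + K)**2 = (((-58 + 91) + (-17 - 1*14)) + 0)**2 = ((33 + (-17 - 14)) + 0)**2 = ((33 - 31) + 0)**2 = (2 + 0)**2 = 2**2 = 4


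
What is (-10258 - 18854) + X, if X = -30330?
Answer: -59442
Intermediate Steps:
(-10258 - 18854) + X = (-10258 - 18854) - 30330 = -29112 - 30330 = -59442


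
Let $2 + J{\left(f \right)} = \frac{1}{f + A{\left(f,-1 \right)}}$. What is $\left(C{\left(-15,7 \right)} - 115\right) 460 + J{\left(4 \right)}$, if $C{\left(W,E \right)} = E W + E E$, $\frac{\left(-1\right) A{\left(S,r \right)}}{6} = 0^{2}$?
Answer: $- \frac{314647}{4} \approx -78662.0$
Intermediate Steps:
$A{\left(S,r \right)} = 0$ ($A{\left(S,r \right)} = - 6 \cdot 0^{2} = \left(-6\right) 0 = 0$)
$J{\left(f \right)} = -2 + \frac{1}{f}$ ($J{\left(f \right)} = -2 + \frac{1}{f + 0} = -2 + \frac{1}{f}$)
$C{\left(W,E \right)} = E^{2} + E W$ ($C{\left(W,E \right)} = E W + E^{2} = E^{2} + E W$)
$\left(C{\left(-15,7 \right)} - 115\right) 460 + J{\left(4 \right)} = \left(7 \left(7 - 15\right) - 115\right) 460 - \left(2 - \frac{1}{4}\right) = \left(7 \left(-8\right) - 115\right) 460 + \left(-2 + \frac{1}{4}\right) = \left(-56 - 115\right) 460 - \frac{7}{4} = \left(-171\right) 460 - \frac{7}{4} = -78660 - \frac{7}{4} = - \frac{314647}{4}$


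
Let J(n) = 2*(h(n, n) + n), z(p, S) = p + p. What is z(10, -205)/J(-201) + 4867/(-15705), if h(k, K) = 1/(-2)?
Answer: -2275501/6329115 ≈ -0.35953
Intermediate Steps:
z(p, S) = 2*p
h(k, K) = -½
J(n) = -1 + 2*n (J(n) = 2*(-½ + n) = -1 + 2*n)
z(10, -205)/J(-201) + 4867/(-15705) = (2*10)/(-1 + 2*(-201)) + 4867/(-15705) = 20/(-1 - 402) + 4867*(-1/15705) = 20/(-403) - 4867/15705 = 20*(-1/403) - 4867/15705 = -20/403 - 4867/15705 = -2275501/6329115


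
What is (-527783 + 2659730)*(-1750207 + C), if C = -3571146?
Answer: -11344842564291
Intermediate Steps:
(-527783 + 2659730)*(-1750207 + C) = (-527783 + 2659730)*(-1750207 - 3571146) = 2131947*(-5321353) = -11344842564291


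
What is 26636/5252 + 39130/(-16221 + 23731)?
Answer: 10138678/986063 ≈ 10.282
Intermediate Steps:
26636/5252 + 39130/(-16221 + 23731) = 26636*(1/5252) + 39130/7510 = 6659/1313 + 39130*(1/7510) = 6659/1313 + 3913/751 = 10138678/986063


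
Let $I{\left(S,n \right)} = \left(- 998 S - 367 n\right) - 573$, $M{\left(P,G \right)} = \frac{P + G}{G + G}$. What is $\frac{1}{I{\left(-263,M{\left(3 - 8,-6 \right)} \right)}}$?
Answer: $\frac{12}{3138775} \approx 3.8231 \cdot 10^{-6}$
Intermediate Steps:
$M{\left(P,G \right)} = \frac{G + P}{2 G}$
$I{\left(S,n \right)} = -573 - 998 S - 367 n$
$\frac{1}{I{\left(-263,M{\left(3 - 8,-6 \right)} \right)}} = \frac{1}{-573 - -262474 - 367 \frac{-6 + \left(3 - 8\right)}{2 \left(-6\right)}} = \frac{1}{-573 + 262474 - 367 \cdot \frac{1}{2} \left(- \frac{1}{6}\right) \left(-6 - 5\right)} = \frac{1}{-573 + 262474 - 367 \cdot \frac{1}{2} \left(- \frac{1}{6}\right) \left(-11\right)} = \frac{1}{-573 + 262474 - \frac{4037}{12}} = \frac{1}{\frac{3138775}{12}} = \frac{12}{3138775}$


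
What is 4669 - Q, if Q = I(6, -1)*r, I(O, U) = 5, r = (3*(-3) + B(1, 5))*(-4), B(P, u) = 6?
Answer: 4609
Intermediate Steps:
r = 12 (r = (3*(-3) + 6)*(-4) = (-9 + 6)*(-4) = -3*(-4) = 12)
Q = 60 (Q = 5*12 = 60)
4669 - Q = 4669 - 1*60 = 4669 - 60 = 4609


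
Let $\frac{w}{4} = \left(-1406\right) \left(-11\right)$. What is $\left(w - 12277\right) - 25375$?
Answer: $24212$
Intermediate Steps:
$w = 61864$ ($w = 4 \left(\left(-1406\right) \left(-11\right)\right) = 4 \cdot 15466 = 61864$)
$\left(w - 12277\right) - 25375 = \left(61864 - 12277\right) - 25375 = 49587 - 25375 = 24212$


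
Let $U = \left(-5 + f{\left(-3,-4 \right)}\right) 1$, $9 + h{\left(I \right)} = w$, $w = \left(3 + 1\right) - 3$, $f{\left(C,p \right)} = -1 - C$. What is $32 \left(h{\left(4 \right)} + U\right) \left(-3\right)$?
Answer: $1056$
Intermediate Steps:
$w = 1$ ($w = 4 - 3 = 1$)
$h{\left(I \right)} = -8$ ($h{\left(I \right)} = -9 + 1 = -8$)
$U = -3$ ($U = \left(-5 - -2\right) 1 = \left(-5 + \left(-1 + 3\right)\right) 1 = \left(-5 + 2\right) 1 = \left(-3\right) 1 = -3$)
$32 \left(h{\left(4 \right)} + U\right) \left(-3\right) = 32 \left(-8 - 3\right) \left(-3\right) = 32 \left(\left(-11\right) \left(-3\right)\right) = 32 \cdot 33 = 1056$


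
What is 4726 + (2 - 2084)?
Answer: 2644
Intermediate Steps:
4726 + (2 - 2084) = 4726 - 2082 = 2644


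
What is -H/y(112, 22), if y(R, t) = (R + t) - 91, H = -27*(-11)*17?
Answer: -5049/43 ≈ -117.42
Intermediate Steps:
H = 5049 (H = 297*17 = 5049)
y(R, t) = -91 + R + t
-H/y(112, 22) = -5049/(-91 + 112 + 22) = -5049/43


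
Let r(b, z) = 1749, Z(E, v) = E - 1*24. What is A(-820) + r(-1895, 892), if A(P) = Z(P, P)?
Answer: 905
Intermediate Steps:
Z(E, v) = -24 + E (Z(E, v) = E - 24 = -24 + E)
A(P) = -24 + P
A(-820) + r(-1895, 892) = (-24 - 820) + 1749 = -844 + 1749 = 905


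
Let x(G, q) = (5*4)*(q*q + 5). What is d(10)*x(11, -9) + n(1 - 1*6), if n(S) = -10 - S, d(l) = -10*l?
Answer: -172005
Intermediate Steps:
x(G, q) = 100 + 20*q² (x(G, q) = 20*(q² + 5) = 20*(5 + q²) = 100 + 20*q²)
d(10)*x(11, -9) + n(1 - 1*6) = (-10*10)*(100 + 20*(-9)²) + (-10 - (1 - 1*6)) = -100*(100 + 20*81) + (-10 - (1 - 6)) = -100*(100 + 1620) + (-10 - 1*(-5)) = -100*1720 + (-10 + 5) = -172000 - 5 = -172005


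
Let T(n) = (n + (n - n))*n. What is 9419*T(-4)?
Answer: 150704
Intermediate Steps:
T(n) = n**2 (T(n) = (n + 0)*n = n*n = n**2)
9419*T(-4) = 9419*(-4)**2 = 9419*16 = 150704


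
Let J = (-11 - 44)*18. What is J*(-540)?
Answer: 534600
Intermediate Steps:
J = -990 (J = -55*18 = -990)
J*(-540) = -990*(-540) = 534600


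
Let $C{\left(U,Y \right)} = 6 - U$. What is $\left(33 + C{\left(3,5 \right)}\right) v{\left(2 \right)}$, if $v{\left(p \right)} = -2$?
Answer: $-72$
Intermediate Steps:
$\left(33 + C{\left(3,5 \right)}\right) v{\left(2 \right)} = \left(33 + \left(6 - 3\right)\right) \left(-2\right) = \left(33 + 3\right) \left(-2\right) = 36 \left(-2\right) = -72$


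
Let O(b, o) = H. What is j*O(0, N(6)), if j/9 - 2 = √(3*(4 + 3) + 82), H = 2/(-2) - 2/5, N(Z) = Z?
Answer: -126/5 - 63*√103/5 ≈ -153.08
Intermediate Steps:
H = -7/5 (H = 2*(-½) - 2*⅕ = -1 - ⅖ = -7/5 ≈ -1.4000)
O(b, o) = -7/5
j = 18 + 9*√103 (j = 18 + 9*√(3*(4 + 3) + 82) = 18 + 9*√(3*7 + 82) = 18 + 9*√(21 + 82) = 18 + 9*√103 ≈ 109.34)
j*O(0, N(6)) = (18 + 9*√103)*(-7/5) = -126/5 - 63*√103/5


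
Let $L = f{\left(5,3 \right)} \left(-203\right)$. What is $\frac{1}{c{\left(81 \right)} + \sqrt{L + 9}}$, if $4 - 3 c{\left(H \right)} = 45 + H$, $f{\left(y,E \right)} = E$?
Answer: $- \frac{183}{10142} - \frac{45 i \sqrt{6}}{10142} \approx -0.018044 - 0.010868 i$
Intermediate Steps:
$c{\left(H \right)} = - \frac{41}{3} - \frac{H}{3}$ ($c{\left(H \right)} = \frac{4}{3} - \frac{45 + H}{3} = \frac{4}{3} - \left(15 + \frac{H}{3}\right) = - \frac{41}{3} - \frac{H}{3}$)
$L = -609$ ($L = 3 \left(-203\right) = -609$)
$\frac{1}{c{\left(81 \right)} + \sqrt{L + 9}} = \frac{1}{\left(- \frac{41}{3} - 27\right) + \sqrt{-609 + 9}} = \frac{1}{\left(- \frac{41}{3} - 27\right) + \sqrt{-600}} = \frac{1}{- \frac{122}{3} + 10 i \sqrt{6}}$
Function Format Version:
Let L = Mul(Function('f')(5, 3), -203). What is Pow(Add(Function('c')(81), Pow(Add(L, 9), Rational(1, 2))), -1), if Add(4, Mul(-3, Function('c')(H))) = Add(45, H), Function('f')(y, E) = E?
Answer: Add(Rational(-183, 10142), Mul(Rational(-45, 10142), I, Pow(6, Rational(1, 2)))) ≈ Add(-0.018044, Mul(-0.010868, I))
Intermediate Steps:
Function('c')(H) = Add(Rational(-41, 3), Mul(Rational(-1, 3), H)) (Function('c')(H) = Add(Rational(4, 3), Mul(Rational(-1, 3), Add(45, H))) = Add(Rational(4, 3), Add(-15, Mul(Rational(-1, 3), H))) = Add(Rational(-41, 3), Mul(Rational(-1, 3), H)))
L = -609 (L = Mul(3, -203) = -609)
Pow(Add(Function('c')(81), Pow(Add(L, 9), Rational(1, 2))), -1) = Pow(Add(Add(Rational(-41, 3), Mul(Rational(-1, 3), 81)), Pow(Add(-609, 9), Rational(1, 2))), -1) = Pow(Add(Add(Rational(-41, 3), -27), Pow(-600, Rational(1, 2))), -1) = Pow(Add(Rational(-122, 3), Mul(10, I, Pow(6, Rational(1, 2)))), -1)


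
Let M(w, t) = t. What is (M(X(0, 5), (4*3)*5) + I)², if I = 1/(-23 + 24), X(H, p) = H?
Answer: 3721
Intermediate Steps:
I = 1 (I = 1/1 = 1)
(M(X(0, 5), (4*3)*5) + I)² = ((4*3)*5 + 1)² = (12*5 + 1)² = (60 + 1)² = 61² = 3721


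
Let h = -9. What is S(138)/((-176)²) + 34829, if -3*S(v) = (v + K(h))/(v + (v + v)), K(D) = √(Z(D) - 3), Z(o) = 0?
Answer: 9709767935/278784 - I*√3/38472192 ≈ 34829.0 - 4.5021e-8*I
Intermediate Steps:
K(D) = I*√3 (K(D) = √(0 - 3) = √(-3) = I*√3)
S(v) = -(v + I*√3)/(9*v) (S(v) = -(v + I*√3)/(3*(v + (v + v))) = -(v + I*√3)/(3*(v + 2*v)) = -(v + I*√3)/(3*(3*v)) = -(v + I*√3)*1/(3*v)/3 = -(v + I*√3)/(9*v))
S(138)/((-176)²) + 34829 = ((⅑)*(-1*138 - I*√3)/138)/((-176)²) + 34829 = ((⅑)*(1/138)*(-138 - I*√3))/30976 + 34829 = (-⅑ - I*√3/1242)*(1/30976) + 34829 = (-1/278784 - I*√3/38472192) + 34829 = 9709767935/278784 - I*√3/38472192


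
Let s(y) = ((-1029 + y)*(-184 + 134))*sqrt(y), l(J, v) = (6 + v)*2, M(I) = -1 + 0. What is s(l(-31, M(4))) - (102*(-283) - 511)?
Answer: 29377 + 50950*sqrt(10) ≈ 1.9050e+5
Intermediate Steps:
M(I) = -1
l(J, v) = 12 + 2*v
s(y) = sqrt(y)*(51450 - 50*y) (s(y) = ((-1029 + y)*(-50))*sqrt(y) = (51450 - 50*y)*sqrt(y) = sqrt(y)*(51450 - 50*y))
s(l(-31, M(4))) - (102*(-283) - 511) = 50*sqrt(12 + 2*(-1))*(1029 - (12 + 2*(-1))) - (102*(-283) - 511) = 50*sqrt(12 - 2)*(1029 - (12 - 2)) - (-28866 - 511) = 50*sqrt(10)*(1029 - 1*10) - 1*(-29377) = 50*sqrt(10)*(1029 - 10) + 29377 = 50*sqrt(10)*1019 + 29377 = 50950*sqrt(10) + 29377 = 29377 + 50950*sqrt(10)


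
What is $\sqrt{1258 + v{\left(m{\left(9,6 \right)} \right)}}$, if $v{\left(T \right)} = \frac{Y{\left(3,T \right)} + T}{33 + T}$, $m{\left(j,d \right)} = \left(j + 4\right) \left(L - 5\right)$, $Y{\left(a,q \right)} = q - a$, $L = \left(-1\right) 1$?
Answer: $\frac{\sqrt{283845}}{15} \approx 35.518$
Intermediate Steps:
$L = -1$
$m{\left(j,d \right)} = -24 - 6 j$ ($m{\left(j,d \right)} = \left(j + 4\right) \left(-1 - 5\right) = \left(4 + j\right) \left(-6\right) = -24 - 6 j$)
$v{\left(T \right)} = \frac{-3 + 2 T}{33 + T}$ ($v{\left(T \right)} = \frac{\left(T - 3\right) + T}{33 + T} = \frac{\left(-3 + T\right) + T}{33 + T} = \frac{-3 + 2 T}{33 + T}$)
$\sqrt{1258 + v{\left(m{\left(9,6 \right)} \right)}} = \sqrt{1258 + \frac{-3 + 2 \left(-24 - 54\right)}{33 - 78}} = \sqrt{1258 + \frac{-3 + 2 \left(-78\right)}{33 - 78}} = \sqrt{1258 + \frac{-3 - 156}{-45}} = \sqrt{1258 - - \frac{53}{15}} = \sqrt{1258 + \frac{53}{15}} = \sqrt{\frac{18923}{15}} = \frac{\sqrt{283845}}{15}$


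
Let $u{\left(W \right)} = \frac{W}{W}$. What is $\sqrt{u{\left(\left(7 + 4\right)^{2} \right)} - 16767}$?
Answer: $i \sqrt{16766} \approx 129.48 i$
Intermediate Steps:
$u{\left(W \right)} = 1$
$\sqrt{u{\left(\left(7 + 4\right)^{2} \right)} - 16767} = \sqrt{1 - 16767} = \sqrt{-16766} = i \sqrt{16766}$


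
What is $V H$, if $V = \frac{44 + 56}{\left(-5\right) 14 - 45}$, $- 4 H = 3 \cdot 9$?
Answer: $\frac{135}{23} \approx 5.8696$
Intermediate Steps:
$H = - \frac{27}{4}$ ($H = - \frac{3 \cdot 9}{4} = \left(- \frac{1}{4}\right) 27 = - \frac{27}{4} \approx -6.75$)
$V = - \frac{20}{23}$ ($V = \frac{100}{-70 - 45} = \frac{100}{-115} = 100 \left(- \frac{1}{115}\right) = - \frac{20}{23} \approx -0.86957$)
$V H = \left(- \frac{20}{23}\right) \left(- \frac{27}{4}\right) = \frac{135}{23}$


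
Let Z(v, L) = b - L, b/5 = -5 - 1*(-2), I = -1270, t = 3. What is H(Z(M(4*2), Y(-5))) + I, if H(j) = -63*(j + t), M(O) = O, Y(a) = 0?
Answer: -514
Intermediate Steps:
b = -15 (b = 5*(-5 - 1*(-2)) = 5*(-5 + 2) = 5*(-3) = -15)
Z(v, L) = -15 - L
H(j) = -189 - 63*j (H(j) = -63*(j + 3) = -63*(3 + j) = -21*(9 + 3*j) = -189 - 63*j)
H(Z(M(4*2), Y(-5))) + I = (-189 - 63*(-15 - 1*0)) - 1270 = (-189 - 63*(-15 + 0)) - 1270 = (-189 - 63*(-15)) - 1270 = (-189 + 945) - 1270 = 756 - 1270 = -514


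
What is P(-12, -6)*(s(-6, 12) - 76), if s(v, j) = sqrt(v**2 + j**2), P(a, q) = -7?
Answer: 532 - 42*sqrt(5) ≈ 438.08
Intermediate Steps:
s(v, j) = sqrt(j**2 + v**2)
P(-12, -6)*(s(-6, 12) - 76) = -7*(sqrt(12**2 + (-6)**2) - 76) = -7*(sqrt(144 + 36) - 76) = -7*(sqrt(180) - 76) = -7*(6*sqrt(5) - 76) = -7*(-76 + 6*sqrt(5)) = 532 - 42*sqrt(5)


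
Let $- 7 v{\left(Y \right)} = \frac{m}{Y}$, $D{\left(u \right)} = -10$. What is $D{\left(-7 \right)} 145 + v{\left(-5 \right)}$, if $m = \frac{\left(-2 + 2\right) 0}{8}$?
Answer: $-1450$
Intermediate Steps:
$m = 0$ ($m = 0 \cdot 0 \cdot \frac{1}{8} = 0 \cdot \frac{1}{8} = 0$)
$v{\left(Y \right)} = 0$ ($v{\left(Y \right)} = - \frac{0 \frac{1}{Y}}{7} = \left(- \frac{1}{7}\right) 0 = 0$)
$D{\left(-7 \right)} 145 + v{\left(-5 \right)} = \left(-10\right) 145 + 0 = -1450 + 0 = -1450$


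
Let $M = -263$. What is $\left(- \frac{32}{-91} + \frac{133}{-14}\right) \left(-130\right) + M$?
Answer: $\frac{6484}{7} \approx 926.29$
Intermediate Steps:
$\left(- \frac{32}{-91} + \frac{133}{-14}\right) \left(-130\right) + M = \left(- \frac{32}{-91} + \frac{133}{-14}\right) \left(-130\right) - 263 = \left(\left(-32\right) \left(- \frac{1}{91}\right) + 133 \left(- \frac{1}{14}\right)\right) \left(-130\right) - 263 = \left(\frac{32}{91} - \frac{19}{2}\right) \left(-130\right) - 263 = \left(- \frac{1665}{182}\right) \left(-130\right) - 263 = \frac{8325}{7} - 263 = \frac{6484}{7}$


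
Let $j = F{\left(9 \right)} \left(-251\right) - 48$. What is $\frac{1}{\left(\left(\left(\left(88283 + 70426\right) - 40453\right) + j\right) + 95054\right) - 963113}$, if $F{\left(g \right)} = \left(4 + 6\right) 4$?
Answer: $- \frac{1}{759891} \approx -1.316 \cdot 10^{-6}$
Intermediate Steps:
$F{\left(g \right)} = 40$ ($F{\left(g \right)} = 10 \cdot 4 = 40$)
$j = -10088$ ($j = 40 \left(-251\right) - 48 = -10040 - 48 = -10088$)
$\frac{1}{\left(\left(\left(\left(88283 + 70426\right) - 40453\right) + j\right) + 95054\right) - 963113} = \frac{1}{\left(\left(\left(\left(88283 + 70426\right) - 40453\right) - 10088\right) + 95054\right) - 963113} = \frac{1}{\left(\left(\left(158709 - 40453\right) - 10088\right) + 95054\right) - 963113} = \frac{1}{\left(\left(118256 - 10088\right) + 95054\right) - 963113} = \frac{1}{\left(108168 + 95054\right) - 963113} = \frac{1}{203222 - 963113} = \frac{1}{-759891} = - \frac{1}{759891}$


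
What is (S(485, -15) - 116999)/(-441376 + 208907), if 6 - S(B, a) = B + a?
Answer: 117463/232469 ≈ 0.50528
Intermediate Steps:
S(B, a) = 6 - B - a (S(B, a) = 6 - (B + a) = 6 + (-B - a) = 6 - B - a)
(S(485, -15) - 116999)/(-441376 + 208907) = ((6 - 1*485 - 1*(-15)) - 116999)/(-441376 + 208907) = ((6 - 485 + 15) - 116999)/(-232469) = (-464 - 116999)*(-1/232469) = -117463*(-1/232469) = 117463/232469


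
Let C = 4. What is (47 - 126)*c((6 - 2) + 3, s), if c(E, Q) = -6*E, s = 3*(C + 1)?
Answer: 3318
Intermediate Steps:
s = 15 (s = 3*(4 + 1) = 3*5 = 15)
(47 - 126)*c((6 - 2) + 3, s) = (47 - 126)*(-6*((6 - 2) + 3)) = -(-474)*(4 + 3) = -(-474)*7 = -79*(-42) = 3318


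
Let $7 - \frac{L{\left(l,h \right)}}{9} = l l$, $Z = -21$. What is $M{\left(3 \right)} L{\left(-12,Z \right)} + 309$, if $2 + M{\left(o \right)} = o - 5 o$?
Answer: $17571$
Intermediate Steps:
$M{\left(o \right)} = -2 - 4 o$ ($M{\left(o \right)} = -2 + \left(o - 5 o\right) = -2 - 4 o$)
$L{\left(l,h \right)} = 63 - 9 l^{2}$ ($L{\left(l,h \right)} = 63 - 9 l l = 63 - 9 l^{2}$)
$M{\left(3 \right)} L{\left(-12,Z \right)} + 309 = \left(-2 - 12\right) \left(63 - 9 \left(-12\right)^{2}\right) + 309 = \left(-2 - 12\right) \left(63 - 1296\right) + 309 = - 14 \left(63 - 1296\right) + 309 = \left(-14\right) \left(-1233\right) + 309 = 17262 + 309 = 17571$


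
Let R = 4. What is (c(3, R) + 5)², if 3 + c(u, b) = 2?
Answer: 16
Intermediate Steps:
c(u, b) = -1 (c(u, b) = -3 + 2 = -1)
(c(3, R) + 5)² = (-1 + 5)² = 4² = 16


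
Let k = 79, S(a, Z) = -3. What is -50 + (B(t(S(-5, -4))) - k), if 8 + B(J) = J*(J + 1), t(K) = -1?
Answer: -137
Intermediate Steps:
B(J) = -8 + J*(1 + J) (B(J) = -8 + J*(J + 1) = -8 + J*(1 + J))
-50 + (B(t(S(-5, -4))) - k) = -50 + ((-8 - 1 + (-1)**2) - 1*79) = -50 + ((-8 - 1 + 1) - 79) = -50 + (-8 - 79) = -50 - 87 = -137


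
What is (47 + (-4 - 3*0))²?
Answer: 1849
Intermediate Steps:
(47 + (-4 - 3*0))² = (47 + (-4 + 0))² = (47 - 4)² = 43² = 1849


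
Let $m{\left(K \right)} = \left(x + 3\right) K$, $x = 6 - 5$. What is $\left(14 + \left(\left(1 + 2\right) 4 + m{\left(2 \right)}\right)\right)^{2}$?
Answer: $1156$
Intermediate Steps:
$x = 1$
$m{\left(K \right)} = 4 K$ ($m{\left(K \right)} = \left(1 + 3\right) K = 4 K$)
$\left(14 + \left(\left(1 + 2\right) 4 + m{\left(2 \right)}\right)\right)^{2} = \left(14 + \left(\left(1 + 2\right) 4 + 4 \cdot 2\right)\right)^{2} = \left(14 + \left(3 \cdot 4 + 8\right)\right)^{2} = \left(14 + \left(12 + 8\right)\right)^{2} = \left(14 + 20\right)^{2} = 34^{2} = 1156$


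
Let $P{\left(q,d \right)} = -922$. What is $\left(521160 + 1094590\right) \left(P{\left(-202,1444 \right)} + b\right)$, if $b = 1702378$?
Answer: $2749127532000$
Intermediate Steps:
$\left(521160 + 1094590\right) \left(P{\left(-202,1444 \right)} + b\right) = \left(521160 + 1094590\right) \left(-922 + 1702378\right) = 1615750 \cdot 1701456 = 2749127532000$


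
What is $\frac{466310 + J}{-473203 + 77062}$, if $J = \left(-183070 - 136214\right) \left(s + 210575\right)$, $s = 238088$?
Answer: $\frac{143250450982}{396141} \approx 3.6162 \cdot 10^{5}$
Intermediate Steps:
$J = -143250917292$ ($J = \left(-183070 - 136214\right) \left(238088 + 210575\right) = \left(-319284\right) 448663 = -143250917292$)
$\frac{466310 + J}{-473203 + 77062} = \frac{466310 - 143250917292}{-473203 + 77062} = - \frac{143250450982}{-396141} = \left(-143250450982\right) \left(- \frac{1}{396141}\right) = \frac{143250450982}{396141}$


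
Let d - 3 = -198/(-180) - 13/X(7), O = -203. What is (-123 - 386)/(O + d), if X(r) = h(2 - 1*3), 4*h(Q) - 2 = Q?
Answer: 5090/2509 ≈ 2.0287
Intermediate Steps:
h(Q) = ½ + Q/4
X(r) = ¼ (X(r) = ½ + (2 - 1*3)/4 = ½ + (2 - 3)/4 = ½ + (¼)*(-1) = ½ - ¼ = ¼)
d = -479/10 (d = 3 + (-198/(-180) - 13/¼) = 3 + (-198*(-1/180) - 13*4) = 3 + (11/10 - 52) = 3 - 509/10 = -479/10 ≈ -47.900)
(-123 - 386)/(O + d) = (-123 - 386)/(-203 - 479/10) = -509/(-2509/10) = -509*(-10/2509) = 5090/2509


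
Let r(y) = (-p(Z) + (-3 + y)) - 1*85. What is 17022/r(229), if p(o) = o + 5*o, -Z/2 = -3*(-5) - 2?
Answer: 5674/99 ≈ 57.313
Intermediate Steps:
Z = -26 (Z = -2*(-3*(-5) - 2) = -2*(15 - 2) = -2*13 = -26)
p(o) = 6*o
r(y) = 68 + y (r(y) = (-6*(-26) + (-3 + y)) - 1*85 = (-1*(-156) + (-3 + y)) - 85 = (156 + (-3 + y)) - 85 = (153 + y) - 85 = 68 + y)
17022/r(229) = 17022/(68 + 229) = 17022/297 = 17022*(1/297) = 5674/99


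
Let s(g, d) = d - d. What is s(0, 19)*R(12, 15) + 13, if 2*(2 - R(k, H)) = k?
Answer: 13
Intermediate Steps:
s(g, d) = 0
R(k, H) = 2 - k/2
s(0, 19)*R(12, 15) + 13 = 0*(2 - ½*12) + 13 = 0*(2 - 6) + 13 = 0*(-4) + 13 = 0 + 13 = 13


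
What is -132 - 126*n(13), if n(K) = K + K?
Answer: -3408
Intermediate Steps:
n(K) = 2*K
-132 - 126*n(13) = -132 - 252*13 = -132 - 126*26 = -132 - 3276 = -3408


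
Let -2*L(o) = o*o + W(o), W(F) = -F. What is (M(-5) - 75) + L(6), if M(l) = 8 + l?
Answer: -87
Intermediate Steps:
L(o) = o/2 - o²/2 (L(o) = -(o*o - o)/2 = -(o² - o)/2 = o/2 - o²/2)
(M(-5) - 75) + L(6) = ((8 - 5) - 75) + (½)*6*(1 - 1*6) = (3 - 75) + (½)*6*(1 - 6) = -72 + (½)*6*(-5) = -72 - 15 = -87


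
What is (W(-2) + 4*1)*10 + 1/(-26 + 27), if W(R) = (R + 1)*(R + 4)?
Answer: 21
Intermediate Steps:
W(R) = (1 + R)*(4 + R)
(W(-2) + 4*1)*10 + 1/(-26 + 27) = ((4 + (-2)**2 + 5*(-2)) + 4*1)*10 + 1/(-26 + 27) = ((4 + 4 - 10) + 4)*10 + 1/1 = (-2 + 4)*10 + 1 = 2*10 + 1 = 20 + 1 = 21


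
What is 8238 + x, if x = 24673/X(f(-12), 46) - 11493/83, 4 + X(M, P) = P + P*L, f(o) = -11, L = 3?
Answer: 123054839/14940 ≈ 8236.6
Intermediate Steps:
X(M, P) = -4 + 4*P (X(M, P) = -4 + (P + P*3) = -4 + (P + 3*P) = -4 + 4*P)
x = -20881/14940 (x = 24673/(-4 + 4*46) - 11493/83 = 24673/(-4 + 184) - 11493*1/83 = 24673/180 - 11493/83 = -20881/14940 ≈ -1.3977)
8238 + x = 8238 - 20881/14940 = 123054839/14940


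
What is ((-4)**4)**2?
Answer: 65536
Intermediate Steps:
((-4)**4)**2 = 256**2 = 65536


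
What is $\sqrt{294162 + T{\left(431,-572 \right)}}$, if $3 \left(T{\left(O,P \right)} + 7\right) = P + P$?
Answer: $\frac{\sqrt{2643963}}{3} \approx 542.01$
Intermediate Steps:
$T{\left(O,P \right)} = -7 + \frac{2 P}{3}$ ($T{\left(O,P \right)} = -7 + \frac{P + P}{3} = -7 + \frac{2 P}{3}$)
$\sqrt{294162 + T{\left(431,-572 \right)}} = \sqrt{294162 + \left(-7 + \frac{2}{3} \left(-572\right)\right)} = \sqrt{294162 - \frac{1165}{3}} = \sqrt{\frac{881321}{3}} = \frac{\sqrt{2643963}}{3}$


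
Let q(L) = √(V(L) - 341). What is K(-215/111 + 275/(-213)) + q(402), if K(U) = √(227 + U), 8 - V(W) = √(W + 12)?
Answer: √(-333 - 3*√46) + √1544279323/2627 ≈ 14.959 + 18.798*I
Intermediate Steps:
V(W) = 8 - √(12 + W) (V(W) = 8 - √(W + 12) = 8 - √(12 + W))
q(L) = √(-333 - √(12 + L)) (q(L) = √((8 - √(12 + L)) - 341) = √(-333 - √(12 + L)))
K(-215/111 + 275/(-213)) + q(402) = √(227 + (-215/111 + 275/(-213))) + √(-333 - √(12 + 402)) = √(227 + (-215*1/111 + 275*(-1/213))) + √(-333 - √414) = √(227 + (-215/111 - 275/213)) + √(-333 - 3*√46) = √(227 - 8480/2627) + √(-333 - 3*√46) = √(587849/2627) + √(-333 - 3*√46) = √1544279323/2627 + √(-333 - 3*√46) = √(-333 - 3*√46) + √1544279323/2627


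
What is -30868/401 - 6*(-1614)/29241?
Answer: -99858656/1302849 ≈ -76.646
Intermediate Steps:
-30868/401 - 6*(-1614)/29241 = -30868*1/401 + 9684*(1/29241) = -30868/401 + 1076/3249 = -99858656/1302849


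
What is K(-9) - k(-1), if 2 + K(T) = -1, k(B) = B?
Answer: -2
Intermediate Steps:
K(T) = -3 (K(T) = -2 - 1 = -3)
K(-9) - k(-1) = -3 - 1*(-1) = -3 + 1 = -2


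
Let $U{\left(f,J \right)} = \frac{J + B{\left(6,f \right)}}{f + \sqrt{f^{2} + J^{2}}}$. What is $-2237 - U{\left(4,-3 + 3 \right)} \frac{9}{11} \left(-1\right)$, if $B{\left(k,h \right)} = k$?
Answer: $- \frac{98401}{44} \approx -2236.4$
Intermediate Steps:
$U{\left(f,J \right)} = \frac{6 + J}{f + \sqrt{J^{2} + f^{2}}}$ ($U{\left(f,J \right)} = \frac{J + 6}{f + \sqrt{f^{2} + J^{2}}} = \frac{6 + J}{f + \sqrt{J^{2} + f^{2}}}$)
$-2237 - U{\left(4,-3 + 3 \right)} \frac{9}{11} \left(-1\right) = -2237 - \frac{6 + \left(-3 + 3\right)}{4 + \sqrt{\left(-3 + 3\right)^{2} + 4^{2}}} \cdot \frac{9}{11} \left(-1\right) = -2237 - \frac{6 + 0}{4 + \sqrt{0^{2} + 16}} \cdot 9 \cdot \frac{1}{11} \left(-1\right) = -2237 - \frac{1}{4 + \sqrt{0 + 16}} \cdot 6 \cdot \frac{9}{11} \left(-1\right) = -2237 - \frac{1}{4 + \sqrt{16}} \cdot 6 \cdot \frac{9}{11} \left(-1\right) = -2237 - \frac{1}{4 + 4} \cdot 6 \cdot \frac{9}{11} \left(-1\right) = -2237 - \frac{1}{8} \cdot 6 \cdot \frac{9}{11} \left(-1\right) = -2237 - \frac{3}{4} \cdot \frac{9}{11} \left(-1\right) = -2237 - \frac{27}{44} \left(-1\right) = -2237 - - \frac{27}{44} = -2237 + \frac{27}{44} = - \frac{98401}{44}$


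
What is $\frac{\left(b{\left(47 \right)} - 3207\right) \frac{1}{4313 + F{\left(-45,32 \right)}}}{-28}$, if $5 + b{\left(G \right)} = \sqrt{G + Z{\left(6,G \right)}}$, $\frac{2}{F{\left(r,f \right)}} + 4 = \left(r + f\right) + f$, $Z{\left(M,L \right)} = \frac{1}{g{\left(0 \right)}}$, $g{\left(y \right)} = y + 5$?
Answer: $\frac{12045}{452879} - \frac{3 \sqrt{295}}{905758} \approx 0.02654$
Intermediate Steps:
$g{\left(y \right)} = 5 + y$
$Z{\left(M,L \right)} = \frac{1}{5}$ ($Z{\left(M,L \right)} = \frac{1}{5 + 0} = \frac{1}{5}$)
$F{\left(r,f \right)} = \frac{2}{-4 + r + 2 f}$ ($F{\left(r,f \right)} = \frac{2}{-4 + \left(\left(r + f\right) + f\right)} = \frac{2}{-4 + \left(\left(f + r\right) + f\right)} = \frac{2}{-4 + \left(r + 2 f\right)} = \frac{2}{-4 + r + 2 f}$)
$b{\left(G \right)} = -5 + \sqrt{\frac{1}{5} + G}$ ($b{\left(G \right)} = -5 + \sqrt{G + \frac{1}{5}} = -5 + \sqrt{\frac{1}{5} + G}$)
$\frac{\left(b{\left(47 \right)} - 3207\right) \frac{1}{4313 + F{\left(-45,32 \right)}}}{-28} = \frac{\left(\left(-5 + \frac{\sqrt{5 + 25 \cdot 47}}{5}\right) - 3207\right) \frac{1}{4313 + \frac{2}{-4 - 45 + 2 \cdot 32}}}{-28} = \frac{\left(-5 + \frac{\sqrt{5 + 1175}}{5}\right) - 3207}{4313 + \frac{2}{-4 - 45 + 64}} \left(- \frac{1}{28}\right) = \frac{\left(-5 + \frac{\sqrt{1180}}{5}\right) - 3207}{4313 + \frac{2}{15}} \left(- \frac{1}{28}\right) = \frac{\left(-5 + \frac{2 \sqrt{295}}{5}\right) - 3207}{4313 + 2 \cdot \frac{1}{15}} \left(- \frac{1}{28}\right) = \frac{\left(-5 + \frac{2 \sqrt{295}}{5}\right) - 3207}{4313 + \frac{2}{15}} \left(- \frac{1}{28}\right) = \frac{-3212 + \frac{2 \sqrt{295}}{5}}{\frac{64697}{15}} \left(- \frac{1}{28}\right) = \left(-3212 + \frac{2 \sqrt{295}}{5}\right) \frac{15}{64697} \left(- \frac{1}{28}\right) = \left(- \frac{48180}{64697} + \frac{6 \sqrt{295}}{64697}\right) \left(- \frac{1}{28}\right) = \frac{12045}{452879} - \frac{3 \sqrt{295}}{905758}$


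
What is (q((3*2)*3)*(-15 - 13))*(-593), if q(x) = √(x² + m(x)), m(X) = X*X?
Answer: 298872*√2 ≈ 4.2267e+5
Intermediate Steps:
m(X) = X²
q(x) = √2*√(x²) (q(x) = √(x² + x²) = √(2*x²) = √2*√(x²))
(q((3*2)*3)*(-15 - 13))*(-593) = ((√2*√(((3*2)*3)²))*(-15 - 13))*(-593) = ((√2*√((6*3)²))*(-28))*(-593) = ((√2*√(18²))*(-28))*(-593) = ((√2*√324)*(-28))*(-593) = ((√2*18)*(-28))*(-593) = ((18*√2)*(-28))*(-593) = -504*√2*(-593) = 298872*√2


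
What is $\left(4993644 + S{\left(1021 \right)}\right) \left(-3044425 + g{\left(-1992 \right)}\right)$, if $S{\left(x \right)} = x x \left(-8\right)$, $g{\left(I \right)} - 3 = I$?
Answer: $10192947859976$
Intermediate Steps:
$g{\left(I \right)} = 3 + I$
$S{\left(x \right)} = - 8 x^{2}$ ($S{\left(x \right)} = x^{2} \left(-8\right) = - 8 x^{2}$)
$\left(4993644 + S{\left(1021 \right)}\right) \left(-3044425 + g{\left(-1992 \right)}\right) = \left(4993644 - 8 \cdot 1021^{2}\right) \left(-3044425 + \left(3 - 1992\right)\right) = \left(4993644 - 8339528\right) \left(-3044425 - 1989\right) = \left(4993644 - 8339528\right) \left(-3046414\right) = \left(-3345884\right) \left(-3046414\right) = 10192947859976$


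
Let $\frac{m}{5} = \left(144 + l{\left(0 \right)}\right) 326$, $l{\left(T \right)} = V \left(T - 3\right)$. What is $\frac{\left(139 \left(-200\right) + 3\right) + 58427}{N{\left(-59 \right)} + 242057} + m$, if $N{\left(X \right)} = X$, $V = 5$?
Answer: $\frac{8480825015}{40333} \approx 2.1027 \cdot 10^{5}$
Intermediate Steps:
$l{\left(T \right)} = -15 + 5 T$ ($l{\left(T \right)} = 5 \left(T - 3\right) = 5 \left(-3 + T\right) = -15 + 5 T$)
$m = 210270$ ($m = 5 \left(144 + \left(-15 + 5 \cdot 0\right)\right) 326 = 5 \left(144 + \left(-15 + 0\right)\right) 326 = 5 \left(144 - 15\right) 326 = 5 \cdot 129 \cdot 326 = 5 \cdot 42054 = 210270$)
$\frac{\left(139 \left(-200\right) + 3\right) + 58427}{N{\left(-59 \right)} + 242057} + m = \frac{\left(139 \left(-200\right) + 3\right) + 58427}{-59 + 242057} + 210270 = \frac{\left(-27800 + 3\right) + 58427}{241998} + 210270 = \left(-27797 + 58427\right) \frac{1}{241998} + 210270 = 30630 \cdot \frac{1}{241998} + 210270 = \frac{5105}{40333} + 210270 = \frac{8480825015}{40333}$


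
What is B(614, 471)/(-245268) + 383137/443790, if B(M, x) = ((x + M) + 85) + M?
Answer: 2588320121/3023541270 ≈ 0.85606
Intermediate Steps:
B(M, x) = 85 + x + 2*M (B(M, x) = ((M + x) + 85) + M = (85 + M + x) + M = 85 + x + 2*M)
B(614, 471)/(-245268) + 383137/443790 = (85 + 471 + 2*614)/(-245268) + 383137/443790 = (85 + 471 + 1228)*(-1/245268) + 383137*(1/443790) = 1784*(-1/245268) + 383137/443790 = -446/61317 + 383137/443790 = 2588320121/3023541270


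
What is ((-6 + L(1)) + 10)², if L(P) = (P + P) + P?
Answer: 49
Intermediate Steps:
L(P) = 3*P (L(P) = 2*P + P = 3*P)
((-6 + L(1)) + 10)² = ((-6 + 3*1) + 10)² = ((-6 + 3) + 10)² = (-3 + 10)² = 7² = 49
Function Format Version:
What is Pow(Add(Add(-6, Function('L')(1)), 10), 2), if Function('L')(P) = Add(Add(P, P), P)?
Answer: 49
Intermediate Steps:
Function('L')(P) = Mul(3, P) (Function('L')(P) = Add(Mul(2, P), P) = Mul(3, P))
Pow(Add(Add(-6, Function('L')(1)), 10), 2) = Pow(Add(Add(-6, Mul(3, 1)), 10), 2) = Pow(Add(Add(-6, 3), 10), 2) = Pow(Add(-3, 10), 2) = Pow(7, 2) = 49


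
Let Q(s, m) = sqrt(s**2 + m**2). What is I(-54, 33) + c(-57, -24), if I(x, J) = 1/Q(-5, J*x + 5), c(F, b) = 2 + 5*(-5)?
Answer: -23 + sqrt(3157754)/3157754 ≈ -22.999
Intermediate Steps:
Q(s, m) = sqrt(m**2 + s**2)
c(F, b) = -23 (c(F, b) = 2 - 25 = -23)
I(x, J) = 1/sqrt(25 + (5 + J*x)**2) (I(x, J) = 1/(sqrt((J*x + 5)**2 + (-5)**2)) = 1/(sqrt((5 + J*x)**2 + 25)) = 1/(sqrt(25 + (5 + J*x)**2)) = 1/sqrt(25 + (5 + J*x)**2))
I(-54, 33) + c(-57, -24) = 1/sqrt(25 + (5 + 33*(-54))**2) - 23 = 1/sqrt(25 + (5 - 1782)**2) - 23 = 1/sqrt(25 + (-1777)**2) - 23 = 1/sqrt(25 + 3157729) - 23 = 1/sqrt(3157754) - 23 = sqrt(3157754)/3157754 - 23 = -23 + sqrt(3157754)/3157754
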